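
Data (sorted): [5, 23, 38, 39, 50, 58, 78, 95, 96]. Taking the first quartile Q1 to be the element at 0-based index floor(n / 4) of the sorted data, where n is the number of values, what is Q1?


The list has n = 9 elements.
Q1 index = floor(9 / 4) = floor(2.25) = 2
Counting from index 0 in the sorted data, the element at index 2 is 38.
Final answer: 38


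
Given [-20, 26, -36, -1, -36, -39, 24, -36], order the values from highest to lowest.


Original list: [-20, 26, -36, -1, -36, -39, 24, -36]
Repeatedly take the largest remaining element:
  Remaining [-20, 26, -36, -1, -36, -39, 24, -36] -> largest is 26
  Remaining [-20, -36, -1, -36, -39, 24, -36] -> largest is 24
  Remaining [-20, -36, -1, -36, -39, -36] -> largest is -1
  Remaining [-20, -36, -36, -39, -36] -> largest is -20
  Remaining [-36, -36, -39, -36] -> largest is -36
  Remaining [-36, -39, -36] -> largest is -36
  Remaining [-39, -36] -> largest is -36
  Remaining [-39] -> largest is -39
Collecting the picks in order gives the descending list.
Final answer: [26, 24, -1, -20, -36, -36, -36, -39]


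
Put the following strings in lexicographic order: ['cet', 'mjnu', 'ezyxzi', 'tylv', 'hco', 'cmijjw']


Compare strings character by character (the first differing letter decides):
  'cet' < 'cmijjw' since 'e' < 'm' at position 2
  'cmijjw' < 'ezyxzi' since 'c' < 'e' at position 1
  'ezyxzi' < 'hco' since 'e' < 'h' at position 1
  'hco' < 'mjnu' since 'h' < 'm' at position 1
  'mjnu' < 'tylv' since 'm' < 't' at position 1
Chaining these comparisons gives the alphabetical order.
Final answer: ['cet', 'cmijjw', 'ezyxzi', 'hco', 'mjnu', 'tylv']


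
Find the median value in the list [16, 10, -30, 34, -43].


First, sort the list: [-43, -30, 10, 16, 34]
The list has 5 elements (odd count).
The middle index is 2 (0-based), and the element there is 10.
Final answer: 10


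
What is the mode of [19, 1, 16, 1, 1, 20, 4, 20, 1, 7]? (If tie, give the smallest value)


Count the frequency of each value:
  1 appears 4 time(s)
  4 appears 1 time(s)
  7 appears 1 time(s)
  16 appears 1 time(s)
  19 appears 1 time(s)
  20 appears 2 time(s)
Maximum frequency is 4.
Only 1 reaches that frequency, so it is the mode.
Final answer: 1


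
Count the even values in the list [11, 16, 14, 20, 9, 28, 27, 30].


Check each element:
  11 is odd
  16 is even
  14 is even
  20 is even
  9 is odd
  28 is even
  27 is odd
  30 is even
Evens: [16, 14, 20, 28, 30]
Count of evens = 5
Final answer: 5


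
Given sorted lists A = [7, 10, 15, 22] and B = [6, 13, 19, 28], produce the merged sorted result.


List A: [7, 10, 15, 22]
List B: [6, 13, 19, 28]
Repeatedly compare the front elements and take the smaller:
  7 vs 6 -> take 6
  7 vs 13 -> take 7
  10 vs 13 -> take 10
  15 vs 13 -> take 13
  15 vs 19 -> take 15
  22 vs 19 -> take 19
  22 vs 28 -> take 22
  A is exhausted; append the rest of B: [28]
Final answer: [6, 7, 10, 13, 15, 19, 22, 28]


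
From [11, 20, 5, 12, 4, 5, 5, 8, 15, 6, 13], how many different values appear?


List all unique values:
Distinct values: [4, 5, 6, 8, 11, 12, 13, 15, 20]
Count = 9
Final answer: 9


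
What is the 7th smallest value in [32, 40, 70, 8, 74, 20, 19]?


Sort ascending: [8, 19, 20, 32, 40, 70, 74]
The 7th element (1-indexed) is at index 6.
Value = 74
Final answer: 74


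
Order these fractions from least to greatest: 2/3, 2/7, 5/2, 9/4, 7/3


Convert to decimal for comparison:
  2/3 = 0.6667
  2/7 = 0.2857
  5/2 = 2.5
  9/4 = 2.25
  7/3 = 2.3333
Decimals in increasing order: 0.2857 < 0.6667 < 2.25 < 2.3333 < 2.5
Writing each back as its fraction gives the sorted order.
Final answer: 2/7, 2/3, 9/4, 7/3, 5/2


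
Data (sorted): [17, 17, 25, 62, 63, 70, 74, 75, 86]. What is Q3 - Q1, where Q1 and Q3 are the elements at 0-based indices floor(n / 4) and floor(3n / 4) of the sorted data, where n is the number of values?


The data has n = 9 elements.
Q1 index = floor(9 / 4) = floor(2.25) = 2; Q3 index = floor(3 * 9 / 4) = floor(6.75) = 6
Q1 = element at index 2 = 25
Q3 = element at index 6 = 74
IQR = 74 - 25 = 49
Final answer: 49


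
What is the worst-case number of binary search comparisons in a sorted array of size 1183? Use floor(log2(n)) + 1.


Binary search halves the search space each step.
Maximum comparisons = floor(log2(1183)) + 1
log2(1183) = 10.2082
floor(log2(1183)) = 10, so 10 + 1 = 11
Final answer: 11


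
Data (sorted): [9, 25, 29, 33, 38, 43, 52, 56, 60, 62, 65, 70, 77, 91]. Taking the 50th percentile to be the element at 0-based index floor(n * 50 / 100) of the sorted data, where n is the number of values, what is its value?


The dataset has n = 14 elements.
Index = floor(14 * 50 / 100) = floor(700 / 100) = floor(7) = 7
Counting from index 0 in the sorted data, the element at index 7 is 56.
Final answer: 56


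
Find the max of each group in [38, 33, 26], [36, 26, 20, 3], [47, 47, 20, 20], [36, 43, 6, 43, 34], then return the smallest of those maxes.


Find max of each group:
  Group 1: [38, 33, 26] -> max = 38
  Group 2: [36, 26, 20, 3] -> max = 36
  Group 3: [47, 47, 20, 20] -> max = 47
  Group 4: [36, 43, 6, 43, 34] -> max = 43
Maxes: [38, 36, 47, 43]
Minimum of maxes = 36
Final answer: 36


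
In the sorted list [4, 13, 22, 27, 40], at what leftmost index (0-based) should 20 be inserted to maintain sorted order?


List is sorted: [4, 13, 22, 27, 40]
We need the leftmost position where 20 can be inserted, i.e. the first index whose element is >= 20 (or the end of the list if none is).
Binary search with low=0, high=5 (0-based indices):
  low=0, high=5, mid=2: a[2]=22 >= 20, so high = 2
  low=0, high=2, mid=1: a[1]=13 < 20, so low = 2
Now low = high = 2, so the insertion index is 2.
Final answer: 2


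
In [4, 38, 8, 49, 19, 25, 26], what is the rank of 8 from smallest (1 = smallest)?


Sort ascending: [4, 8, 19, 25, 26, 38, 49]
Find 8 in the sorted list.
8 is at position 2 (1-indexed).
Final answer: 2


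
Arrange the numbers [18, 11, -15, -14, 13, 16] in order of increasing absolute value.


Compute absolute values:
  |18| = 18
  |11| = 11
  |-15| = 15
  |-14| = 14
  |13| = 13
  |16| = 16
Absolute values in increasing order: 11 < 13 < 14 < 15 < 16 < 18
Listing the original numbers in that order gives the answer.
Final answer: [11, 13, -14, -15, 16, 18]


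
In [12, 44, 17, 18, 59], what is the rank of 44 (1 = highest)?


Sort descending: [59, 44, 18, 17, 12]
Find 44 in the sorted list.
44 is at position 2.
Final answer: 2


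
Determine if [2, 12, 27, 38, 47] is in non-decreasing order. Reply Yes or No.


Check consecutive pairs:
  2 <= 12? True
  12 <= 27? True
  27 <= 38? True
  38 <= 47? True
Every consecutive pair is in order, so the list is non-decreasing.
Final answer: Yes


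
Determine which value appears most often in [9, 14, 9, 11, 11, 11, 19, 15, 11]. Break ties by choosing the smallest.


Count the frequency of each value:
  9 appears 2 time(s)
  11 appears 4 time(s)
  14 appears 1 time(s)
  15 appears 1 time(s)
  19 appears 1 time(s)
Maximum frequency is 4.
Only 11 reaches that frequency, so it is the mode.
Final answer: 11


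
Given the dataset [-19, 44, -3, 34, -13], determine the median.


First, sort the list: [-19, -13, -3, 34, 44]
The list has 5 elements (odd count).
The middle index is 2 (0-based), and the element there is -3.
Final answer: -3


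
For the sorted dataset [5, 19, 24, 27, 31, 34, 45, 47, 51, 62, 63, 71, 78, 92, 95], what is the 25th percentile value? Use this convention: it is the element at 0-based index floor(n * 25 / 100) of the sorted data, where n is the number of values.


The dataset has n = 15 elements.
Index = floor(15 * 25 / 100) = floor(375 / 100) = floor(3.75) = 3
Counting from index 0 in the sorted data, the element at index 3 is 27.
Final answer: 27


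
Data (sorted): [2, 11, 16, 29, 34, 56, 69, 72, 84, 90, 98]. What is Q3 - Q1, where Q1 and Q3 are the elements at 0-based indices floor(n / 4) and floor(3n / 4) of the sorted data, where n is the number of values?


The data has n = 11 elements.
Q1 index = floor(11 / 4) = floor(2.75) = 2; Q3 index = floor(3 * 11 / 4) = floor(8.25) = 8
Q1 = element at index 2 = 16
Q3 = element at index 8 = 84
IQR = 84 - 16 = 68
Final answer: 68


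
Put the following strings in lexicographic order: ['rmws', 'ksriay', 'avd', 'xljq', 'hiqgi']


Compare strings character by character (the first differing letter decides):
  'avd' < 'hiqgi' since 'a' < 'h' at position 1
  'hiqgi' < 'ksriay' since 'h' < 'k' at position 1
  'ksriay' < 'rmws' since 'k' < 'r' at position 1
  'rmws' < 'xljq' since 'r' < 'x' at position 1
Chaining these comparisons gives the alphabetical order.
Final answer: ['avd', 'hiqgi', 'ksriay', 'rmws', 'xljq']


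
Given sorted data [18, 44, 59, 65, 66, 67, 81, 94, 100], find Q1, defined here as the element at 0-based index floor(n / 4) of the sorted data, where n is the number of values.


The list has n = 9 elements.
Q1 index = floor(9 / 4) = floor(2.25) = 2
Counting from index 0 in the sorted data, the element at index 2 is 59.
Final answer: 59


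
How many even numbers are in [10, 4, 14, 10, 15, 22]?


Check each element:
  10 is even
  4 is even
  14 is even
  10 is even
  15 is odd
  22 is even
Evens: [10, 4, 14, 10, 22]
Count of evens = 5
Final answer: 5


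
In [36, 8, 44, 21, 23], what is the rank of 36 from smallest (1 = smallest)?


Sort ascending: [8, 21, 23, 36, 44]
Find 36 in the sorted list.
36 is at position 4 (1-indexed).
Final answer: 4


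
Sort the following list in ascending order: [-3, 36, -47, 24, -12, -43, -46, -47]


Original list: [-3, 36, -47, 24, -12, -43, -46, -47]
Repeatedly take the smallest remaining element:
  Remaining [-3, 36, -47, 24, -12, -43, -46, -47] -> smallest is -47
  Remaining [-3, 36, 24, -12, -43, -46, -47] -> smallest is -47
  Remaining [-3, 36, 24, -12, -43, -46] -> smallest is -46
  Remaining [-3, 36, 24, -12, -43] -> smallest is -43
  Remaining [-3, 36, 24, -12] -> smallest is -12
  Remaining [-3, 36, 24] -> smallest is -3
  Remaining [36, 24] -> smallest is 24
  Remaining [36] -> smallest is 36
Collecting the picks in order gives the sorted list.
Final answer: [-47, -47, -46, -43, -12, -3, 24, 36]


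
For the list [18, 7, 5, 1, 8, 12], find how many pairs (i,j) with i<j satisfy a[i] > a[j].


For each element, count the later elements that are smaller than it:
  18 (index 0): smaller elements after it = [7, 5, 1, 8, 12] -> 5
  7 (index 1): smaller elements after it = [5, 1] -> 2
  5 (index 2): smaller elements after it = [1] -> 1
  1 (index 3): smaller elements after it = [] -> 0
  8 (index 4): smaller elements after it = [] -> 0
Total inversions = 5 + 2 + 1 + 0 + 0 = 8
Final answer: 8


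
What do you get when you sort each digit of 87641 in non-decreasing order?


The number 87641 has digits: 8, 7, 6, 4, 1
Sorted: 1, 4, 6, 7, 8
Joining the sorted digits gives the result.
Final answer: 14678


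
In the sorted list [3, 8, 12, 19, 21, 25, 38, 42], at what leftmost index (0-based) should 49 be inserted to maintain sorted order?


List is sorted: [3, 8, 12, 19, 21, 25, 38, 42]
We need the leftmost position where 49 can be inserted, i.e. the first index whose element is >= 49 (or the end of the list if none is).
Binary search with low=0, high=8 (0-based indices):
  low=0, high=8, mid=4: a[4]=21 < 49, so low = 5
  low=5, high=8, mid=6: a[6]=38 < 49, so low = 7
  low=7, high=8, mid=7: a[7]=42 < 49, so low = 8
Now low = high = 8, so the insertion index is 8.
Final answer: 8


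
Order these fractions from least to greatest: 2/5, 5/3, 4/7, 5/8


Convert to decimal for comparison:
  2/5 = 0.4
  5/3 = 1.6667
  4/7 = 0.5714
  5/8 = 0.625
Decimals in increasing order: 0.4 < 0.5714 < 0.625 < 1.6667
Writing each back as its fraction gives the sorted order.
Final answer: 2/5, 4/7, 5/8, 5/3


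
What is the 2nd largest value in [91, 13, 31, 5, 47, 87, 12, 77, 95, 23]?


Sort descending: [95, 91, 87, 77, 47, 31, 23, 13, 12, 5]
The 2nd element (1-indexed) is at index 1.
Value = 91
Final answer: 91


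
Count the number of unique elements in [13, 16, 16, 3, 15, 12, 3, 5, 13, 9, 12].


List all unique values:
Distinct values: [3, 5, 9, 12, 13, 15, 16]
Count = 7
Final answer: 7


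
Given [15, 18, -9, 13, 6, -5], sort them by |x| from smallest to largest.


Compute absolute values:
  |15| = 15
  |18| = 18
  |-9| = 9
  |13| = 13
  |6| = 6
  |-5| = 5
Absolute values in increasing order: 5 < 6 < 9 < 13 < 15 < 18
Listing the original numbers in that order gives the answer.
Final answer: [-5, 6, -9, 13, 15, 18]


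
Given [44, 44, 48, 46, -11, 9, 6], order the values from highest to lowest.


Original list: [44, 44, 48, 46, -11, 9, 6]
Repeatedly take the largest remaining element:
  Remaining [44, 44, 48, 46, -11, 9, 6] -> largest is 48
  Remaining [44, 44, 46, -11, 9, 6] -> largest is 46
  Remaining [44, 44, -11, 9, 6] -> largest is 44
  Remaining [44, -11, 9, 6] -> largest is 44
  Remaining [-11, 9, 6] -> largest is 9
  Remaining [-11, 6] -> largest is 6
  Remaining [-11] -> largest is -11
Collecting the picks in order gives the descending list.
Final answer: [48, 46, 44, 44, 9, 6, -11]


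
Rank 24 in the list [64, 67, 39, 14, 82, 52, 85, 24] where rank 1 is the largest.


Sort descending: [85, 82, 67, 64, 52, 39, 24, 14]
Find 24 in the sorted list.
24 is at position 7.
Final answer: 7


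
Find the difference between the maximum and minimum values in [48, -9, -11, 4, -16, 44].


Maximum value: 48
Minimum value: -16
Range = 48 - (-16) = 64
Final answer: 64


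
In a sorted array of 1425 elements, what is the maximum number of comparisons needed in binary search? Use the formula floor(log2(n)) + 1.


Binary search halves the search space each step.
Maximum comparisons = floor(log2(1425)) + 1
log2(1425) = 10.4767
floor(log2(1425)) = 10, so 10 + 1 = 11
Final answer: 11


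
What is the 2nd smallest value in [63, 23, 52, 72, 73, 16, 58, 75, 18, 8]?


Sort ascending: [8, 16, 18, 23, 52, 58, 63, 72, 73, 75]
The 2nd element (1-indexed) is at index 1.
Value = 16
Final answer: 16


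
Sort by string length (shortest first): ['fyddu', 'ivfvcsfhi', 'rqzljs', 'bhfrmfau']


Compute lengths:
  'fyddu' has length 5
  'ivfvcsfhi' has length 9
  'rqzljs' has length 6
  'bhfrmfau' has length 8
Lengths in increasing order: 5 < 6 < 8 < 9
Listing the words in that order gives the answer.
Final answer: ['fyddu', 'rqzljs', 'bhfrmfau', 'ivfvcsfhi']


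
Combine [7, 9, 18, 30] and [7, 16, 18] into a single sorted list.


List A: [7, 9, 18, 30]
List B: [7, 16, 18]
Repeatedly compare the front elements and take the smaller:
  7 vs 7 -> take 7
  9 vs 7 -> take 7
  9 vs 16 -> take 9
  18 vs 16 -> take 16
  18 vs 18 -> take 18
  30 vs 18 -> take 18
  B is exhausted; append the rest of A: [30]
Final answer: [7, 7, 9, 16, 18, 18, 30]


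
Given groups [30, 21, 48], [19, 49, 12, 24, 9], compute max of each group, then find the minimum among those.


Find max of each group:
  Group 1: [30, 21, 48] -> max = 48
  Group 2: [19, 49, 12, 24, 9] -> max = 49
Maxes: [48, 49]
Minimum of maxes = 48
Final answer: 48


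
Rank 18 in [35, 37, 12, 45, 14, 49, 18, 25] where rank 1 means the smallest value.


Sort ascending: [12, 14, 18, 25, 35, 37, 45, 49]
Find 18 in the sorted list.
18 is at position 3 (1-indexed).
Final answer: 3


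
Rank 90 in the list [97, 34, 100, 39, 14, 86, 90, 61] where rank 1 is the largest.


Sort descending: [100, 97, 90, 86, 61, 39, 34, 14]
Find 90 in the sorted list.
90 is at position 3.
Final answer: 3


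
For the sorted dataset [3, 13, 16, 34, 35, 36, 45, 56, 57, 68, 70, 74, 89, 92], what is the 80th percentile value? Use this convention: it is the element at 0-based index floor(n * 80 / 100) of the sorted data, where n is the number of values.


The dataset has n = 14 elements.
Index = floor(14 * 80 / 100) = floor(1120 / 100) = floor(11.2) = 11
Counting from index 0 in the sorted data, the element at index 11 is 74.
Final answer: 74


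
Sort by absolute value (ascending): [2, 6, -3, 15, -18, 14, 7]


Compute absolute values:
  |2| = 2
  |6| = 6
  |-3| = 3
  |15| = 15
  |-18| = 18
  |14| = 14
  |7| = 7
Absolute values in increasing order: 2 < 3 < 6 < 7 < 14 < 15 < 18
Listing the original numbers in that order gives the answer.
Final answer: [2, -3, 6, 7, 14, 15, -18]


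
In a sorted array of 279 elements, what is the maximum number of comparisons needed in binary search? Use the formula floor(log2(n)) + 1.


Binary search halves the search space each step.
Maximum comparisons = floor(log2(279)) + 1
log2(279) = 8.1241
floor(log2(279)) = 8, so 8 + 1 = 9
Final answer: 9


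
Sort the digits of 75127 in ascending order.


The number 75127 has digits: 7, 5, 1, 2, 7
Sorted: 1, 2, 5, 7, 7
Joining the sorted digits gives the result.
Final answer: 12577


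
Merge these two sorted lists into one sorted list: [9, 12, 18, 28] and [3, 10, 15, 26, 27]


List A: [9, 12, 18, 28]
List B: [3, 10, 15, 26, 27]
Repeatedly compare the front elements and take the smaller:
  9 vs 3 -> take 3
  9 vs 10 -> take 9
  12 vs 10 -> take 10
  12 vs 15 -> take 12
  18 vs 15 -> take 15
  18 vs 26 -> take 18
  28 vs 26 -> take 26
  28 vs 27 -> take 27
  B is exhausted; append the rest of A: [28]
Final answer: [3, 9, 10, 12, 15, 18, 26, 27, 28]


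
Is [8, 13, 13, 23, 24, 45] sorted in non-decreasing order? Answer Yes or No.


Check consecutive pairs:
  8 <= 13? True
  13 <= 13? True
  13 <= 23? True
  23 <= 24? True
  24 <= 45? True
Every consecutive pair is in order, so the list is non-decreasing.
Final answer: Yes


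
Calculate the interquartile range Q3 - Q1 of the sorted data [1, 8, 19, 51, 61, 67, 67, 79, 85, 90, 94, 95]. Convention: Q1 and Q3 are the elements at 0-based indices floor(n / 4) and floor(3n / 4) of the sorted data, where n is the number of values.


The data has n = 12 elements.
Q1 index = floor(12 / 4) = floor(3) = 3; Q3 index = floor(3 * 12 / 4) = floor(9) = 9
Q1 = element at index 3 = 51
Q3 = element at index 9 = 90
IQR = 90 - 51 = 39
Final answer: 39


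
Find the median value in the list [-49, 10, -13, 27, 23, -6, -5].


First, sort the list: [-49, -13, -6, -5, 10, 23, 27]
The list has 7 elements (odd count).
The middle index is 3 (0-based), and the element there is -5.
Final answer: -5


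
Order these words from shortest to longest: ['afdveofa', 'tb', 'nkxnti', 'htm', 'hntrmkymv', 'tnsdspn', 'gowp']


Compute lengths:
  'afdveofa' has length 8
  'tb' has length 2
  'nkxnti' has length 6
  'htm' has length 3
  'hntrmkymv' has length 9
  'tnsdspn' has length 7
  'gowp' has length 4
Lengths in increasing order: 2 < 3 < 4 < 6 < 7 < 8 < 9
Listing the words in that order gives the answer.
Final answer: ['tb', 'htm', 'gowp', 'nkxnti', 'tnsdspn', 'afdveofa', 'hntrmkymv']


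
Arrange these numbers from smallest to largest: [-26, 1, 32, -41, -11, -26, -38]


Original list: [-26, 1, 32, -41, -11, -26, -38]
Repeatedly take the smallest remaining element:
  Remaining [-26, 1, 32, -41, -11, -26, -38] -> smallest is -41
  Remaining [-26, 1, 32, -11, -26, -38] -> smallest is -38
  Remaining [-26, 1, 32, -11, -26] -> smallest is -26
  Remaining [1, 32, -11, -26] -> smallest is -26
  Remaining [1, 32, -11] -> smallest is -11
  Remaining [1, 32] -> smallest is 1
  Remaining [32] -> smallest is 32
Collecting the picks in order gives the sorted list.
Final answer: [-41, -38, -26, -26, -11, 1, 32]


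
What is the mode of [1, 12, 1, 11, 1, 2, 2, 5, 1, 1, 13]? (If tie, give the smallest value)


Count the frequency of each value:
  1 appears 5 time(s)
  2 appears 2 time(s)
  5 appears 1 time(s)
  11 appears 1 time(s)
  12 appears 1 time(s)
  13 appears 1 time(s)
Maximum frequency is 5.
Only 1 reaches that frequency, so it is the mode.
Final answer: 1


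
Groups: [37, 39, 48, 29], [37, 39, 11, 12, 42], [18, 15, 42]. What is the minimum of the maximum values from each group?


Find max of each group:
  Group 1: [37, 39, 48, 29] -> max = 48
  Group 2: [37, 39, 11, 12, 42] -> max = 42
  Group 3: [18, 15, 42] -> max = 42
Maxes: [48, 42, 42]
Minimum of maxes = 42
Final answer: 42


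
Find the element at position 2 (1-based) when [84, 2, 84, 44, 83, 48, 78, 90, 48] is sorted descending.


Sort descending: [90, 84, 84, 83, 78, 48, 48, 44, 2]
The 2nd element (1-indexed) is at index 1.
Value = 84
Final answer: 84


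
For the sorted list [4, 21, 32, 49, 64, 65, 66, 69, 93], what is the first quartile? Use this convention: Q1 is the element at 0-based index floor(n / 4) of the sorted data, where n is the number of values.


The list has n = 9 elements.
Q1 index = floor(9 / 4) = floor(2.25) = 2
Counting from index 0 in the sorted data, the element at index 2 is 32.
Final answer: 32


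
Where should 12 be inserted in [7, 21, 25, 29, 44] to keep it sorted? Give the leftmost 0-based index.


List is sorted: [7, 21, 25, 29, 44]
We need the leftmost position where 12 can be inserted, i.e. the first index whose element is >= 12 (or the end of the list if none is).
Binary search with low=0, high=5 (0-based indices):
  low=0, high=5, mid=2: a[2]=25 >= 12, so high = 2
  low=0, high=2, mid=1: a[1]=21 >= 12, so high = 1
  low=0, high=1, mid=0: a[0]=7 < 12, so low = 1
Now low = high = 1, so the insertion index is 1.
Final answer: 1


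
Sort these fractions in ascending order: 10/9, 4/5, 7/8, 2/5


Convert to decimal for comparison:
  10/9 = 1.1111
  4/5 = 0.8
  7/8 = 0.875
  2/5 = 0.4
Decimals in increasing order: 0.4 < 0.8 < 0.875 < 1.1111
Writing each back as its fraction gives the sorted order.
Final answer: 2/5, 4/5, 7/8, 10/9


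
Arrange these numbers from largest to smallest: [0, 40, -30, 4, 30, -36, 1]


Original list: [0, 40, -30, 4, 30, -36, 1]
Repeatedly take the largest remaining element:
  Remaining [0, 40, -30, 4, 30, -36, 1] -> largest is 40
  Remaining [0, -30, 4, 30, -36, 1] -> largest is 30
  Remaining [0, -30, 4, -36, 1] -> largest is 4
  Remaining [0, -30, -36, 1] -> largest is 1
  Remaining [0, -30, -36] -> largest is 0
  Remaining [-30, -36] -> largest is -30
  Remaining [-36] -> largest is -36
Collecting the picks in order gives the descending list.
Final answer: [40, 30, 4, 1, 0, -30, -36]


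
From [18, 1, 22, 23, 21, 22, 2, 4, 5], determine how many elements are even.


Check each element:
  18 is even
  1 is odd
  22 is even
  23 is odd
  21 is odd
  22 is even
  2 is even
  4 is even
  5 is odd
Evens: [18, 22, 22, 2, 4]
Count of evens = 5
Final answer: 5


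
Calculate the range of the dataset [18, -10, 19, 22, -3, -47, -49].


Maximum value: 22
Minimum value: -49
Range = 22 - (-49) = 71
Final answer: 71


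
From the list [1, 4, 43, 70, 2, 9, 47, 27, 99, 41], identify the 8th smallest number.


Sort ascending: [1, 2, 4, 9, 27, 41, 43, 47, 70, 99]
The 8th element (1-indexed) is at index 7.
Value = 47
Final answer: 47


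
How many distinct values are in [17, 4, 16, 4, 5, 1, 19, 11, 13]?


List all unique values:
Distinct values: [1, 4, 5, 11, 13, 16, 17, 19]
Count = 8
Final answer: 8


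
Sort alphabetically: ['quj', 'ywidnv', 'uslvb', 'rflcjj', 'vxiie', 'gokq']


Compare strings character by character (the first differing letter decides):
  'gokq' < 'quj' since 'g' < 'q' at position 1
  'quj' < 'rflcjj' since 'q' < 'r' at position 1
  'rflcjj' < 'uslvb' since 'r' < 'u' at position 1
  'uslvb' < 'vxiie' since 'u' < 'v' at position 1
  'vxiie' < 'ywidnv' since 'v' < 'y' at position 1
Chaining these comparisons gives the alphabetical order.
Final answer: ['gokq', 'quj', 'rflcjj', 'uslvb', 'vxiie', 'ywidnv']


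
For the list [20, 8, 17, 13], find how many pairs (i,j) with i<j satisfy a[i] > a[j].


For each element, count the later elements that are smaller than it:
  20 (index 0): smaller elements after it = [8, 17, 13] -> 3
  8 (index 1): smaller elements after it = [] -> 0
  17 (index 2): smaller elements after it = [13] -> 1
Total inversions = 3 + 0 + 1 = 4
Final answer: 4


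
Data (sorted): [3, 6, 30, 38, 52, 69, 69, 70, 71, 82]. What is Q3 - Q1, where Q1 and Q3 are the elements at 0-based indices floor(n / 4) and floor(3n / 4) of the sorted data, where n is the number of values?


The data has n = 10 elements.
Q1 index = floor(10 / 4) = floor(2.5) = 2; Q3 index = floor(3 * 10 / 4) = floor(7.5) = 7
Q1 = element at index 2 = 30
Q3 = element at index 7 = 70
IQR = 70 - 30 = 40
Final answer: 40


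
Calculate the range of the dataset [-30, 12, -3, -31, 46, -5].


Maximum value: 46
Minimum value: -31
Range = 46 - (-31) = 77
Final answer: 77


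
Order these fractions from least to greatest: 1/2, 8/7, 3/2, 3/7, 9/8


Convert to decimal for comparison:
  1/2 = 0.5
  8/7 = 1.1429
  3/2 = 1.5
  3/7 = 0.4286
  9/8 = 1.125
Decimals in increasing order: 0.4286 < 0.5 < 1.125 < 1.1429 < 1.5
Writing each back as its fraction gives the sorted order.
Final answer: 3/7, 1/2, 9/8, 8/7, 3/2


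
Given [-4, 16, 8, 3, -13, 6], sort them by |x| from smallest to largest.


Compute absolute values:
  |-4| = 4
  |16| = 16
  |8| = 8
  |3| = 3
  |-13| = 13
  |6| = 6
Absolute values in increasing order: 3 < 4 < 6 < 8 < 13 < 16
Listing the original numbers in that order gives the answer.
Final answer: [3, -4, 6, 8, -13, 16]


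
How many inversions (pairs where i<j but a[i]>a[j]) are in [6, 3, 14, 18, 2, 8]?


For each element, count the later elements that are smaller than it:
  6 (index 0): smaller elements after it = [3, 2] -> 2
  3 (index 1): smaller elements after it = [2] -> 1
  14 (index 2): smaller elements after it = [2, 8] -> 2
  18 (index 3): smaller elements after it = [2, 8] -> 2
  2 (index 4): smaller elements after it = [] -> 0
Total inversions = 2 + 1 + 2 + 2 + 0 = 7
Final answer: 7


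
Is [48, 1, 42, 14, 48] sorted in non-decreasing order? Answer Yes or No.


Check consecutive pairs:
  48 <= 1? False
  1 <= 42? True
  42 <= 14? False
  14 <= 48? True
2 consecutive pair(s) are out of order, so the list is not sorted.
Final answer: No


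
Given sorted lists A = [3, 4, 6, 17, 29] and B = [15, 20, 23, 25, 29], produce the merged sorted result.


List A: [3, 4, 6, 17, 29]
List B: [15, 20, 23, 25, 29]
Repeatedly compare the front elements and take the smaller:
  3 vs 15 -> take 3
  4 vs 15 -> take 4
  6 vs 15 -> take 6
  17 vs 15 -> take 15
  17 vs 20 -> take 17
  29 vs 20 -> take 20
  29 vs 23 -> take 23
  29 vs 25 -> take 25
  29 vs 29 -> take 29
  A is exhausted; append the rest of B: [29]
Final answer: [3, 4, 6, 15, 17, 20, 23, 25, 29, 29]


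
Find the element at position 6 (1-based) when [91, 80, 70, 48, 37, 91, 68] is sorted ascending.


Sort ascending: [37, 48, 68, 70, 80, 91, 91]
The 6th element (1-indexed) is at index 5.
Value = 91
Final answer: 91


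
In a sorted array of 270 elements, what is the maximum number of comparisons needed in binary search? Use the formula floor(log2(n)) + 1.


Binary search halves the search space each step.
Maximum comparisons = floor(log2(270)) + 1
log2(270) = 8.0768
floor(log2(270)) = 8, so 8 + 1 = 9
Final answer: 9


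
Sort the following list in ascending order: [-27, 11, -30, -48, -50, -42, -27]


Original list: [-27, 11, -30, -48, -50, -42, -27]
Repeatedly take the smallest remaining element:
  Remaining [-27, 11, -30, -48, -50, -42, -27] -> smallest is -50
  Remaining [-27, 11, -30, -48, -42, -27] -> smallest is -48
  Remaining [-27, 11, -30, -42, -27] -> smallest is -42
  Remaining [-27, 11, -30, -27] -> smallest is -30
  Remaining [-27, 11, -27] -> smallest is -27
  Remaining [11, -27] -> smallest is -27
  Remaining [11] -> smallest is 11
Collecting the picks in order gives the sorted list.
Final answer: [-50, -48, -42, -30, -27, -27, 11]


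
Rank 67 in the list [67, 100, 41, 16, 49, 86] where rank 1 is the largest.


Sort descending: [100, 86, 67, 49, 41, 16]
Find 67 in the sorted list.
67 is at position 3.
Final answer: 3


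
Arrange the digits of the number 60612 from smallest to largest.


The number 60612 has digits: 6, 0, 6, 1, 2
Sorted: 0, 1, 2, 6, 6
Joining the sorted digits gives the result.
Final answer: 01266


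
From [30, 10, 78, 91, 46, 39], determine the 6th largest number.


Sort descending: [91, 78, 46, 39, 30, 10]
The 6th element (1-indexed) is at index 5.
Value = 10
Final answer: 10


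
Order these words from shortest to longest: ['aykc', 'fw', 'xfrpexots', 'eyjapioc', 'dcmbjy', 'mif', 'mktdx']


Compute lengths:
  'aykc' has length 4
  'fw' has length 2
  'xfrpexots' has length 9
  'eyjapioc' has length 8
  'dcmbjy' has length 6
  'mif' has length 3
  'mktdx' has length 5
Lengths in increasing order: 2 < 3 < 4 < 5 < 6 < 8 < 9
Listing the words in that order gives the answer.
Final answer: ['fw', 'mif', 'aykc', 'mktdx', 'dcmbjy', 'eyjapioc', 'xfrpexots']


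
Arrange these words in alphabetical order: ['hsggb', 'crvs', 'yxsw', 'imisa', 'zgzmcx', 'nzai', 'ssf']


Compare strings character by character (the first differing letter decides):
  'crvs' < 'hsggb' since 'c' < 'h' at position 1
  'hsggb' < 'imisa' since 'h' < 'i' at position 1
  'imisa' < 'nzai' since 'i' < 'n' at position 1
  'nzai' < 'ssf' since 'n' < 's' at position 1
  'ssf' < 'yxsw' since 's' < 'y' at position 1
  'yxsw' < 'zgzmcx' since 'y' < 'z' at position 1
Chaining these comparisons gives the alphabetical order.
Final answer: ['crvs', 'hsggb', 'imisa', 'nzai', 'ssf', 'yxsw', 'zgzmcx']


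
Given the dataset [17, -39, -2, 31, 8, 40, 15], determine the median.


First, sort the list: [-39, -2, 8, 15, 17, 31, 40]
The list has 7 elements (odd count).
The middle index is 3 (0-based), and the element there is 15.
Final answer: 15


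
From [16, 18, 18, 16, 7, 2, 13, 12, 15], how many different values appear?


List all unique values:
Distinct values: [2, 7, 12, 13, 15, 16, 18]
Count = 7
Final answer: 7


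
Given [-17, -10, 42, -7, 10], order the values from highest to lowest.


Original list: [-17, -10, 42, -7, 10]
Repeatedly take the largest remaining element:
  Remaining [-17, -10, 42, -7, 10] -> largest is 42
  Remaining [-17, -10, -7, 10] -> largest is 10
  Remaining [-17, -10, -7] -> largest is -7
  Remaining [-17, -10] -> largest is -10
  Remaining [-17] -> largest is -17
Collecting the picks in order gives the descending list.
Final answer: [42, 10, -7, -10, -17]


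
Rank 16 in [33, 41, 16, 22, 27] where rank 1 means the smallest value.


Sort ascending: [16, 22, 27, 33, 41]
Find 16 in the sorted list.
16 is at position 1 (1-indexed).
Final answer: 1


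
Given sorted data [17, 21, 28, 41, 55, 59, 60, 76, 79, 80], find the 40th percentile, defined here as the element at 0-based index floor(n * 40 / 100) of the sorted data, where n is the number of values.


The dataset has n = 10 elements.
Index = floor(10 * 40 / 100) = floor(400 / 100) = floor(4) = 4
Counting from index 0 in the sorted data, the element at index 4 is 55.
Final answer: 55


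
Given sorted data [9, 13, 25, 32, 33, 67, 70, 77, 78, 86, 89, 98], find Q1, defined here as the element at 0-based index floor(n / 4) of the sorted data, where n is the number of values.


The list has n = 12 elements.
Q1 index = floor(12 / 4) = floor(3) = 3
Counting from index 0 in the sorted data, the element at index 3 is 32.
Final answer: 32


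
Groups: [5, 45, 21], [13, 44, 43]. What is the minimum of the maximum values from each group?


Find max of each group:
  Group 1: [5, 45, 21] -> max = 45
  Group 2: [13, 44, 43] -> max = 44
Maxes: [45, 44]
Minimum of maxes = 44
Final answer: 44


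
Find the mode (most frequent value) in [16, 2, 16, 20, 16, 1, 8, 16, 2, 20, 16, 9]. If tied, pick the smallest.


Count the frequency of each value:
  1 appears 1 time(s)
  2 appears 2 time(s)
  8 appears 1 time(s)
  9 appears 1 time(s)
  16 appears 5 time(s)
  20 appears 2 time(s)
Maximum frequency is 5.
Only 16 reaches that frequency, so it is the mode.
Final answer: 16


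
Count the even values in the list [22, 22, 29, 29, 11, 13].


Check each element:
  22 is even
  22 is even
  29 is odd
  29 is odd
  11 is odd
  13 is odd
Evens: [22, 22]
Count of evens = 2
Final answer: 2


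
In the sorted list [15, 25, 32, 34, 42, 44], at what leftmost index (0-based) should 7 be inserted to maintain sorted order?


List is sorted: [15, 25, 32, 34, 42, 44]
We need the leftmost position where 7 can be inserted, i.e. the first index whose element is >= 7 (or the end of the list if none is).
Binary search with low=0, high=6 (0-based indices):
  low=0, high=6, mid=3: a[3]=34 >= 7, so high = 3
  low=0, high=3, mid=1: a[1]=25 >= 7, so high = 1
  low=0, high=1, mid=0: a[0]=15 >= 7, so high = 0
Now low = high = 0, so the insertion index is 0.
Final answer: 0


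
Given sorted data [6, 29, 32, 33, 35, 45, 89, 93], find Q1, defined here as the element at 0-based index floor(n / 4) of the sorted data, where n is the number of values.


The list has n = 8 elements.
Q1 index = floor(8 / 4) = floor(2) = 2
Counting from index 0 in the sorted data, the element at index 2 is 32.
Final answer: 32


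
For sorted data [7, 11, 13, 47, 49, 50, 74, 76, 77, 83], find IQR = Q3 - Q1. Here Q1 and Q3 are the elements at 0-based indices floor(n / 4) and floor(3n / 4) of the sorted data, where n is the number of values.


The data has n = 10 elements.
Q1 index = floor(10 / 4) = floor(2.5) = 2; Q3 index = floor(3 * 10 / 4) = floor(7.5) = 7
Q1 = element at index 2 = 13
Q3 = element at index 7 = 76
IQR = 76 - 13 = 63
Final answer: 63


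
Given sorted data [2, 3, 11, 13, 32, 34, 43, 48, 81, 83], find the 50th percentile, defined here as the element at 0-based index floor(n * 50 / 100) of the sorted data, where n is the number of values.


The dataset has n = 10 elements.
Index = floor(10 * 50 / 100) = floor(500 / 100) = floor(5) = 5
Counting from index 0 in the sorted data, the element at index 5 is 34.
Final answer: 34


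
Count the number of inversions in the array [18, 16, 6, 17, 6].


For each element, count the later elements that are smaller than it:
  18 (index 0): smaller elements after it = [16, 6, 17, 6] -> 4
  16 (index 1): smaller elements after it = [6, 6] -> 2
  6 (index 2): smaller elements after it = [] -> 0
  17 (index 3): smaller elements after it = [6] -> 1
Total inversions = 4 + 2 + 0 + 1 = 7
Final answer: 7


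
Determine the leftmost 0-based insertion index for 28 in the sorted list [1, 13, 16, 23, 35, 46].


List is sorted: [1, 13, 16, 23, 35, 46]
We need the leftmost position where 28 can be inserted, i.e. the first index whose element is >= 28 (or the end of the list if none is).
Binary search with low=0, high=6 (0-based indices):
  low=0, high=6, mid=3: a[3]=23 < 28, so low = 4
  low=4, high=6, mid=5: a[5]=46 >= 28, so high = 5
  low=4, high=5, mid=4: a[4]=35 >= 28, so high = 4
Now low = high = 4, so the insertion index is 4.
Final answer: 4


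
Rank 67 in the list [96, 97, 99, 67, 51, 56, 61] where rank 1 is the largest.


Sort descending: [99, 97, 96, 67, 61, 56, 51]
Find 67 in the sorted list.
67 is at position 4.
Final answer: 4


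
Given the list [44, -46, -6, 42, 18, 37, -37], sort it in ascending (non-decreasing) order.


Original list: [44, -46, -6, 42, 18, 37, -37]
Repeatedly take the smallest remaining element:
  Remaining [44, -46, -6, 42, 18, 37, -37] -> smallest is -46
  Remaining [44, -6, 42, 18, 37, -37] -> smallest is -37
  Remaining [44, -6, 42, 18, 37] -> smallest is -6
  Remaining [44, 42, 18, 37] -> smallest is 18
  Remaining [44, 42, 37] -> smallest is 37
  Remaining [44, 42] -> smallest is 42
  Remaining [44] -> smallest is 44
Collecting the picks in order gives the sorted list.
Final answer: [-46, -37, -6, 18, 37, 42, 44]


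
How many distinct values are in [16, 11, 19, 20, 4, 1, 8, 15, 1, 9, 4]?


List all unique values:
Distinct values: [1, 4, 8, 9, 11, 15, 16, 19, 20]
Count = 9
Final answer: 9


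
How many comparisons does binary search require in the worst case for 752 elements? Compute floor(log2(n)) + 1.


Binary search halves the search space each step.
Maximum comparisons = floor(log2(752)) + 1
log2(752) = 9.5546
floor(log2(752)) = 9, so 9 + 1 = 10
Final answer: 10


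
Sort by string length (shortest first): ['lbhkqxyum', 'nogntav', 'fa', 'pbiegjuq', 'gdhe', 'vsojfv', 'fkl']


Compute lengths:
  'lbhkqxyum' has length 9
  'nogntav' has length 7
  'fa' has length 2
  'pbiegjuq' has length 8
  'gdhe' has length 4
  'vsojfv' has length 6
  'fkl' has length 3
Lengths in increasing order: 2 < 3 < 4 < 6 < 7 < 8 < 9
Listing the words in that order gives the answer.
Final answer: ['fa', 'fkl', 'gdhe', 'vsojfv', 'nogntav', 'pbiegjuq', 'lbhkqxyum']


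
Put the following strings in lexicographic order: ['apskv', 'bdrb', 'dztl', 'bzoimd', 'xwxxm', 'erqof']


Compare strings character by character (the first differing letter decides):
  'apskv' < 'bdrb' since 'a' < 'b' at position 1
  'bdrb' < 'bzoimd' since 'd' < 'z' at position 2
  'bzoimd' < 'dztl' since 'b' < 'd' at position 1
  'dztl' < 'erqof' since 'd' < 'e' at position 1
  'erqof' < 'xwxxm' since 'e' < 'x' at position 1
Chaining these comparisons gives the alphabetical order.
Final answer: ['apskv', 'bdrb', 'bzoimd', 'dztl', 'erqof', 'xwxxm']


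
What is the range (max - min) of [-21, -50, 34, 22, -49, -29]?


Maximum value: 34
Minimum value: -50
Range = 34 - (-50) = 84
Final answer: 84


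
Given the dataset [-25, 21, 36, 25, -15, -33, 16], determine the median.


First, sort the list: [-33, -25, -15, 16, 21, 25, 36]
The list has 7 elements (odd count).
The middle index is 3 (0-based), and the element there is 16.
Final answer: 16


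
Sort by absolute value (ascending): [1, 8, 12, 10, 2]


Compute absolute values:
  |1| = 1
  |8| = 8
  |12| = 12
  |10| = 10
  |2| = 2
Absolute values in increasing order: 1 < 2 < 8 < 10 < 12
Listing the original numbers in that order gives the answer.
Final answer: [1, 2, 8, 10, 12]


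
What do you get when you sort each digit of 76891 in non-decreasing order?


The number 76891 has digits: 7, 6, 8, 9, 1
Sorted: 1, 6, 7, 8, 9
Joining the sorted digits gives the result.
Final answer: 16789


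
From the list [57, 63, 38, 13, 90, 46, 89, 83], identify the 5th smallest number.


Sort ascending: [13, 38, 46, 57, 63, 83, 89, 90]
The 5th element (1-indexed) is at index 4.
Value = 63
Final answer: 63


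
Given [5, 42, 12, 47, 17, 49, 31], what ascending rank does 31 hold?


Sort ascending: [5, 12, 17, 31, 42, 47, 49]
Find 31 in the sorted list.
31 is at position 4 (1-indexed).
Final answer: 4


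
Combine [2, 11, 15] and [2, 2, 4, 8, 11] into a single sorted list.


List A: [2, 11, 15]
List B: [2, 2, 4, 8, 11]
Repeatedly compare the front elements and take the smaller:
  2 vs 2 -> take 2
  11 vs 2 -> take 2
  11 vs 2 -> take 2
  11 vs 4 -> take 4
  11 vs 8 -> take 8
  11 vs 11 -> take 11
  15 vs 11 -> take 11
  B is exhausted; append the rest of A: [15]
Final answer: [2, 2, 2, 4, 8, 11, 11, 15]


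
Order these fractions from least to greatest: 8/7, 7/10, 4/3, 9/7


Convert to decimal for comparison:
  8/7 = 1.1429
  7/10 = 0.7
  4/3 = 1.3333
  9/7 = 1.2857
Decimals in increasing order: 0.7 < 1.1429 < 1.2857 < 1.3333
Writing each back as its fraction gives the sorted order.
Final answer: 7/10, 8/7, 9/7, 4/3


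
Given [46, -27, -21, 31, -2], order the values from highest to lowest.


Original list: [46, -27, -21, 31, -2]
Repeatedly take the largest remaining element:
  Remaining [46, -27, -21, 31, -2] -> largest is 46
  Remaining [-27, -21, 31, -2] -> largest is 31
  Remaining [-27, -21, -2] -> largest is -2
  Remaining [-27, -21] -> largest is -21
  Remaining [-27] -> largest is -27
Collecting the picks in order gives the descending list.
Final answer: [46, 31, -2, -21, -27]


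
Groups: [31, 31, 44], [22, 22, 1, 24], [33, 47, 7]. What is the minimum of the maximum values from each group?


Find max of each group:
  Group 1: [31, 31, 44] -> max = 44
  Group 2: [22, 22, 1, 24] -> max = 24
  Group 3: [33, 47, 7] -> max = 47
Maxes: [44, 24, 47]
Minimum of maxes = 24
Final answer: 24
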